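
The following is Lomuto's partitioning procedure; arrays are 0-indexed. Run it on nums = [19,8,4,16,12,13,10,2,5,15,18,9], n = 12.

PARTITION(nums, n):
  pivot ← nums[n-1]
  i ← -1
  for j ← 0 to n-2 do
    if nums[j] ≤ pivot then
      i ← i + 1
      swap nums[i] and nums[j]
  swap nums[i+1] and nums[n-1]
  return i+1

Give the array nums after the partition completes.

pivot = nums[11] = 9; i = -1
j=0: nums[0]=19 > 9 → no swap
j=1: nums[1]=8 ≤ 9 → i=0, swap nums[0],nums[1] → [8,19,4,16,12,13,10,2,5,15,18,9]
j=2: nums[2]=4 ≤ 9 → i=1, swap nums[1],nums[2] → [8,4,19,16,12,13,10,2,5,15,18,9]
j=3: nums[3]=16 > 9 → no swap
j=4: nums[4]=12 > 9 → no swap
j=5: nums[5]=13 > 9 → no swap
j=6: nums[6]=10 > 9 → no swap
j=7: nums[7]=2 ≤ 9 → i=2, swap nums[2],nums[7] → [8,4,2,16,12,13,10,19,5,15,18,9]
j=8: nums[8]=5 ≤ 9 → i=3, swap nums[3],nums[8] → [8,4,2,5,12,13,10,19,16,15,18,9]
j=9: nums[9]=15 > 9 → no swap
j=10: nums[10]=18 > 9 → no swap
final swap nums[4],nums[11] → [8,4,2,5,9,13,10,19,16,15,18,12]; return 4

[8,4,2,5,9,13,10,19,16,15,18,12]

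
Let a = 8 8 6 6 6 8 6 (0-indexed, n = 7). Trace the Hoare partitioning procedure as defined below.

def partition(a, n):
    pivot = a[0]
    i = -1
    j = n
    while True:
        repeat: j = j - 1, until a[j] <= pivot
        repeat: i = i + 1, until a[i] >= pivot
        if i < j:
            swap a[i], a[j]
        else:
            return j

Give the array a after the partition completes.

pivot = a[0] = 8; i = -1, j = 7
j→6 (a[6]=6≤8), i→0 (a[0]=8≥8); i<j, swap → 6 8 6 6 6 8 8
j→5 (a[5]=8≤8), i→1 (a[1]=8≥8); i<j, swap → 6 8 6 6 6 8 8
j→4, i→5; i≥j, return j=4. a = 6 8 6 6 6 8 8

6 8 6 6 6 8 8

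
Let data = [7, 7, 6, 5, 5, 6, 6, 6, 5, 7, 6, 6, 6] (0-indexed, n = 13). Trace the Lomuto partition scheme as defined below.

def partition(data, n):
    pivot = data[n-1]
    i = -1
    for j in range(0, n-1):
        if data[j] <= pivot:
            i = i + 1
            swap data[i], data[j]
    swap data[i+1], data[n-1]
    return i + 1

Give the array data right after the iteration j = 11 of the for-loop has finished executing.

pivot = data[12] = 6; i = -1
j=0: data[0]=7 > 6 → no swap
j=1: data[1]=7 > 6 → no swap
j=2: data[2]=6 ≤ 6 → i=0, swap data[0],data[2] → [6, 7, 7, 5, 5, 6, 6, 6, 5, 7, 6, 6, 6]
j=3: data[3]=5 ≤ 6 → i=1, swap data[1],data[3] → [6, 5, 7, 7, 5, 6, 6, 6, 5, 7, 6, 6, 6]
j=4: data[4]=5 ≤ 6 → i=2, swap data[2],data[4] → [6, 5, 5, 7, 7, 6, 6, 6, 5, 7, 6, 6, 6]
j=5: data[5]=6 ≤ 6 → i=3, swap data[3],data[5] → [6, 5, 5, 6, 7, 7, 6, 6, 5, 7, 6, 6, 6]
j=6: data[6]=6 ≤ 6 → i=4, swap data[4],data[6] → [6, 5, 5, 6, 6, 7, 7, 6, 5, 7, 6, 6, 6]
j=7: data[7]=6 ≤ 6 → i=5, swap data[5],data[7] → [6, 5, 5, 6, 6, 6, 7, 7, 5, 7, 6, 6, 6]
j=8: data[8]=5 ≤ 6 → i=6, swap data[6],data[8] → [6, 5, 5, 6, 6, 6, 5, 7, 7, 7, 6, 6, 6]
j=9: data[9]=7 > 6 → no swap
j=10: data[10]=6 ≤ 6 → i=7, swap data[7],data[10] → [6, 5, 5, 6, 6, 6, 5, 6, 7, 7, 7, 6, 6]
j=11: data[11]=6 ≤ 6 → i=8, swap data[8],data[11] → [6, 5, 5, 6, 6, 6, 5, 6, 6, 7, 7, 7, 6]
(after j=11) data = [6, 5, 5, 6, 6, 6, 5, 6, 6, 7, 7, 7, 6]

[6, 5, 5, 6, 6, 6, 5, 6, 6, 7, 7, 7, 6]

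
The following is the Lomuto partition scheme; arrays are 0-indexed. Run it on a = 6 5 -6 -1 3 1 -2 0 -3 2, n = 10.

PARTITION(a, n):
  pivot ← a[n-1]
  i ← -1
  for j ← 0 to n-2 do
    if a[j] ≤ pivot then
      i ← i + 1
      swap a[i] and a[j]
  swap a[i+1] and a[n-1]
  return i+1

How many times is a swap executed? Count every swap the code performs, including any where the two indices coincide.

pivot = a[9] = 2; i = -1
j=0: a[0]=6 > 2 → no swap
j=1: a[1]=5 > 2 → no swap
j=2: a[2]=-6 ≤ 2 → i=0, swap a[0],a[2] → -6 5 6 -1 3 1 -2 0 -3 2
j=3: a[3]=-1 ≤ 2 → i=1, swap a[1],a[3] → -6 -1 6 5 3 1 -2 0 -3 2
j=4: a[4]=3 > 2 → no swap
j=5: a[5]=1 ≤ 2 → i=2, swap a[2],a[5] → -6 -1 1 5 3 6 -2 0 -3 2
j=6: a[6]=-2 ≤ 2 → i=3, swap a[3],a[6] → -6 -1 1 -2 3 6 5 0 -3 2
j=7: a[7]=0 ≤ 2 → i=4, swap a[4],a[7] → -6 -1 1 -2 0 6 5 3 -3 2
j=8: a[8]=-3 ≤ 2 → i=5, swap a[5],a[8] → -6 -1 1 -2 0 -3 5 3 6 2
final swap a[6],a[9] → -6 -1 1 -2 0 -3 2 3 6 5; return 6

7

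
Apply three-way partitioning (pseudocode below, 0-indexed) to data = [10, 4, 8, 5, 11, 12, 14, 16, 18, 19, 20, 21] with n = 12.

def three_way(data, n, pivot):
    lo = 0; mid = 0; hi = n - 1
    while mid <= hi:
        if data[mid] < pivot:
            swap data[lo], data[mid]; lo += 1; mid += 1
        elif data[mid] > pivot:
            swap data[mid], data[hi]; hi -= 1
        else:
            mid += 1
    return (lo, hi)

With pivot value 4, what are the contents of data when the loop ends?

lo=0 mid=0 hi=11
10>4: swap(0,11), hi=10 ⇒ [21, 4, 8, 5, 11, 12, 14, 16, 18, 19, 20, 10]
21>4: swap(0,10), hi=9 ⇒ [20, 4, 8, 5, 11, 12, 14, 16, 18, 19, 21, 10]
20>4: swap(0,9), hi=8 ⇒ [19, 4, 8, 5, 11, 12, 14, 16, 18, 20, 21, 10]
19>4: swap(0,8), hi=7 ⇒ [18, 4, 8, 5, 11, 12, 14, 16, 19, 20, 21, 10]
18>4: swap(0,7), hi=6 ⇒ [16, 4, 8, 5, 11, 12, 14, 18, 19, 20, 21, 10]
16>4: swap(0,6), hi=5 ⇒ [14, 4, 8, 5, 11, 12, 16, 18, 19, 20, 21, 10]
14>4: swap(0,5), hi=4 ⇒ [12, 4, 8, 5, 11, 14, 16, 18, 19, 20, 21, 10]
12>4: swap(0,4), hi=3 ⇒ [11, 4, 8, 5, 12, 14, 16, 18, 19, 20, 21, 10]
11>4: swap(0,3), hi=2 ⇒ [5, 4, 8, 11, 12, 14, 16, 18, 19, 20, 21, 10]
5>4: swap(0,2), hi=1 ⇒ [8, 4, 5, 11, 12, 14, 16, 18, 19, 20, 21, 10]
8>4: swap(0,1), hi=0 ⇒ [4, 8, 5, 11, 12, 14, 16, 18, 19, 20, 21, 10]
4=4: mid=1
done. lo=0 hi=0; data=[4, 8, 5, 11, 12, 14, 16, 18, 19, 20, 21, 10]

[4, 8, 5, 11, 12, 14, 16, 18, 19, 20, 21, 10]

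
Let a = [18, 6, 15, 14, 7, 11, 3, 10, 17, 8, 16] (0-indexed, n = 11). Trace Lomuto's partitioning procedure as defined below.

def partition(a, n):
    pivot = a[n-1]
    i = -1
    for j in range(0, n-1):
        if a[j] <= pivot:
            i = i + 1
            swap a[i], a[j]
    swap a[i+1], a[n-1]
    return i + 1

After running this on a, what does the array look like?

[6, 15, 14, 7, 11, 3, 10, 8, 16, 18, 17]

pivot=16, i=-1
j=0: 18>16, skip
j=1: 6≤16, i=0, swap(0,1) ⇒ [6, 18, 15, 14, 7, 11, 3, 10, 17, 8, 16]
j=2: 15≤16, i=1, swap(1,2) ⇒ [6, 15, 18, 14, 7, 11, 3, 10, 17, 8, 16]
j=3: 14≤16, i=2, swap(2,3) ⇒ [6, 15, 14, 18, 7, 11, 3, 10, 17, 8, 16]
j=4: 7≤16, i=3, swap(3,4) ⇒ [6, 15, 14, 7, 18, 11, 3, 10, 17, 8, 16]
j=5: 11≤16, i=4, swap(4,5) ⇒ [6, 15, 14, 7, 11, 18, 3, 10, 17, 8, 16]
j=6: 3≤16, i=5, swap(5,6) ⇒ [6, 15, 14, 7, 11, 3, 18, 10, 17, 8, 16]
j=7: 10≤16, i=6, swap(6,7) ⇒ [6, 15, 14, 7, 11, 3, 10, 18, 17, 8, 16]
j=8: 17>16, skip
j=9: 8≤16, i=7, swap(7,9) ⇒ [6, 15, 14, 7, 11, 3, 10, 8, 17, 18, 16]
swap(8,10) ⇒ [6, 15, 14, 7, 11, 3, 10, 8, 16, 18, 17]; return 8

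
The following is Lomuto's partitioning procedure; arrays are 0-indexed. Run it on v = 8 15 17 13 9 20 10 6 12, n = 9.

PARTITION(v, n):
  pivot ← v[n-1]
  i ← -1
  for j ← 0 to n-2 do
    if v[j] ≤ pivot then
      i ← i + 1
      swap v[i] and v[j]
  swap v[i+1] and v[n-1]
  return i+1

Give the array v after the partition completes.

8 9 10 6 12 20 17 13 15

pivot = v[8] = 12; i = -1
j=0: v[0]=8 ≤ 12 → i=0, swap v[0],v[0] (no change) → 8 15 17 13 9 20 10 6 12
j=1: v[1]=15 > 12 → no swap
j=2: v[2]=17 > 12 → no swap
j=3: v[3]=13 > 12 → no swap
j=4: v[4]=9 ≤ 12 → i=1, swap v[1],v[4] → 8 9 17 13 15 20 10 6 12
j=5: v[5]=20 > 12 → no swap
j=6: v[6]=10 ≤ 12 → i=2, swap v[2],v[6] → 8 9 10 13 15 20 17 6 12
j=7: v[7]=6 ≤ 12 → i=3, swap v[3],v[7] → 8 9 10 6 15 20 17 13 12
final swap v[4],v[8] → 8 9 10 6 12 20 17 13 15; return 4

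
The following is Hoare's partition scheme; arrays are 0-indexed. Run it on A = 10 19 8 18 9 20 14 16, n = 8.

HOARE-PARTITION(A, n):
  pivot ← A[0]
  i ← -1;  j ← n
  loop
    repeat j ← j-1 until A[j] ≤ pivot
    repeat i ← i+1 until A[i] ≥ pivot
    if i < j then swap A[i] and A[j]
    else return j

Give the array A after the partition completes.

9 8 19 18 10 20 14 16

pivot=10
j stops at 4 (9), i stops at 0 (10); swap ⇒ 9 19 8 18 10 20 14 16
j stops at 2 (8), i stops at 1 (19); swap ⇒ 9 8 19 18 10 20 14 16
j stops at 1, i stops at 2; i≥j ⇒ return 1. A=9 8 19 18 10 20 14 16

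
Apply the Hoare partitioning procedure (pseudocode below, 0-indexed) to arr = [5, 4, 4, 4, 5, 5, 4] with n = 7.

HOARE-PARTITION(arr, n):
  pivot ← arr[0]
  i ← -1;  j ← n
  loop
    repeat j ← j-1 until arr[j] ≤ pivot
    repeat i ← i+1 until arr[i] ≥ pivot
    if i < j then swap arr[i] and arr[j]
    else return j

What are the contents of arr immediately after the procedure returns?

pivot = arr[0] = 5; i = -1, j = 7
j→6 (arr[6]=4≤5), i→0 (arr[0]=5≥5); i<j, swap → [4, 4, 4, 4, 5, 5, 5]
j→5 (arr[5]=5≤5), i→4 (arr[4]=5≥5); i<j, swap → [4, 4, 4, 4, 5, 5, 5]
j→4, i→5; i≥j, return j=4. arr = [4, 4, 4, 4, 5, 5, 5]

[4, 4, 4, 4, 5, 5, 5]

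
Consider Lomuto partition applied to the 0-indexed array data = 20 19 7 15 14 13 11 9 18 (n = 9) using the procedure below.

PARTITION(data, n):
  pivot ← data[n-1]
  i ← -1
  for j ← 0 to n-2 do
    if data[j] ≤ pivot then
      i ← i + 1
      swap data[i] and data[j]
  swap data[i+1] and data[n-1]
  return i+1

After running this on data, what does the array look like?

7 15 14 13 11 9 18 19 20

pivot = data[8] = 18; i = -1
j=0: data[0]=20 > 18 → no swap
j=1: data[1]=19 > 18 → no swap
j=2: data[2]=7 ≤ 18 → i=0, swap data[0],data[2] → 7 19 20 15 14 13 11 9 18
j=3: data[3]=15 ≤ 18 → i=1, swap data[1],data[3] → 7 15 20 19 14 13 11 9 18
j=4: data[4]=14 ≤ 18 → i=2, swap data[2],data[4] → 7 15 14 19 20 13 11 9 18
j=5: data[5]=13 ≤ 18 → i=3, swap data[3],data[5] → 7 15 14 13 20 19 11 9 18
j=6: data[6]=11 ≤ 18 → i=4, swap data[4],data[6] → 7 15 14 13 11 19 20 9 18
j=7: data[7]=9 ≤ 18 → i=5, swap data[5],data[7] → 7 15 14 13 11 9 20 19 18
final swap data[6],data[8] → 7 15 14 13 11 9 18 19 20; return 6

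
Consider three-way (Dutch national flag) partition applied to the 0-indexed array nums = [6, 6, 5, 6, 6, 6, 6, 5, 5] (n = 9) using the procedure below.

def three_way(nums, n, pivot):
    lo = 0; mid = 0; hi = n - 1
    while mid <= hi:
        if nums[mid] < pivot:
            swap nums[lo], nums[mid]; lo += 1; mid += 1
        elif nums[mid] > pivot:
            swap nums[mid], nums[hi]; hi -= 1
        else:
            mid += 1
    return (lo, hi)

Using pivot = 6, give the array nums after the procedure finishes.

pivot = 6; lo=0, mid=0, hi=8
nums[mid]=6=6: mid=1
nums[mid]=6=6: mid=2
nums[mid]=5<6: swap nums[0],nums[2]; lo=1,mid=3 → [5, 6, 6, 6, 6, 6, 6, 5, 5]
nums[mid]=6=6: mid=4
nums[mid]=6=6: mid=5
nums[mid]=6=6: mid=6
nums[mid]=6=6: mid=7
nums[mid]=5<6: swap nums[1],nums[7]; lo=2,mid=8 → [5, 5, 6, 6, 6, 6, 6, 6, 5]
nums[mid]=5<6: swap nums[2],nums[8]; lo=3,mid=9 → [5, 5, 5, 6, 6, 6, 6, 6, 6]
end: lo=3, hi=8; nums = [5, 5, 5, 6, 6, 6, 6, 6, 6]

[5, 5, 5, 6, 6, 6, 6, 6, 6]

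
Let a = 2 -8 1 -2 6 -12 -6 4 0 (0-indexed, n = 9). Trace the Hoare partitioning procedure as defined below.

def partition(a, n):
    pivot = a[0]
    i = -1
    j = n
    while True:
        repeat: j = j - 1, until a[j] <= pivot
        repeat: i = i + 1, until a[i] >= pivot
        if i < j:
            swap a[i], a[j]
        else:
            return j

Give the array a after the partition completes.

0 -8 1 -2 -6 -12 6 4 2

pivot=2
j stops at 8 (0), i stops at 0 (2); swap ⇒ 0 -8 1 -2 6 -12 -6 4 2
j stops at 6 (-6), i stops at 4 (6); swap ⇒ 0 -8 1 -2 -6 -12 6 4 2
j stops at 5, i stops at 6; i≥j ⇒ return 5. a=0 -8 1 -2 -6 -12 6 4 2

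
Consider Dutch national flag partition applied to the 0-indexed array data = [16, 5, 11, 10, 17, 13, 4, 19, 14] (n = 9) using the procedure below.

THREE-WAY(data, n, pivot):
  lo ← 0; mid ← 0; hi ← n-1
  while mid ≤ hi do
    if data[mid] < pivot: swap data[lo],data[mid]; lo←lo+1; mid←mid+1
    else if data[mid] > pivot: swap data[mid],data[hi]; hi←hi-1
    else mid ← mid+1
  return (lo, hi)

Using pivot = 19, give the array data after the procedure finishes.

[16, 5, 11, 10, 17, 13, 4, 14, 19]

pivot = 19; lo=0, mid=0, hi=8
data[mid]=16<19: swap data[0],data[0]; lo=1,mid=1 → [16, 5, 11, 10, 17, 13, 4, 19, 14]
data[mid]=5<19: swap data[1],data[1]; lo=2,mid=2 → [16, 5, 11, 10, 17, 13, 4, 19, 14]
data[mid]=11<19: swap data[2],data[2]; lo=3,mid=3 → [16, 5, 11, 10, 17, 13, 4, 19, 14]
data[mid]=10<19: swap data[3],data[3]; lo=4,mid=4 → [16, 5, 11, 10, 17, 13, 4, 19, 14]
data[mid]=17<19: swap data[4],data[4]; lo=5,mid=5 → [16, 5, 11, 10, 17, 13, 4, 19, 14]
data[mid]=13<19: swap data[5],data[5]; lo=6,mid=6 → [16, 5, 11, 10, 17, 13, 4, 19, 14]
data[mid]=4<19: swap data[6],data[6]; lo=7,mid=7 → [16, 5, 11, 10, 17, 13, 4, 19, 14]
data[mid]=19=19: mid=8
data[mid]=14<19: swap data[7],data[8]; lo=8,mid=9 → [16, 5, 11, 10, 17, 13, 4, 14, 19]
end: lo=8, hi=8; data = [16, 5, 11, 10, 17, 13, 4, 14, 19]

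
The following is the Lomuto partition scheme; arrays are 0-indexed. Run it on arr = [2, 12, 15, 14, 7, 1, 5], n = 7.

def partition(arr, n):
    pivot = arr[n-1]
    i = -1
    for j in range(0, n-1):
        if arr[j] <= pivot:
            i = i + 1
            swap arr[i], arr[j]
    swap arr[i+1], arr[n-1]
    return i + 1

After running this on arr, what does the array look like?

pivot=5, i=-1
j=0: 2≤5, i=0, swap(0,0) ⇒ [2, 12, 15, 14, 7, 1, 5]
j=1: 12>5, skip
j=2: 15>5, skip
j=3: 14>5, skip
j=4: 7>5, skip
j=5: 1≤5, i=1, swap(1,5) ⇒ [2, 1, 15, 14, 7, 12, 5]
swap(2,6) ⇒ [2, 1, 5, 14, 7, 12, 15]; return 2

[2, 1, 5, 14, 7, 12, 15]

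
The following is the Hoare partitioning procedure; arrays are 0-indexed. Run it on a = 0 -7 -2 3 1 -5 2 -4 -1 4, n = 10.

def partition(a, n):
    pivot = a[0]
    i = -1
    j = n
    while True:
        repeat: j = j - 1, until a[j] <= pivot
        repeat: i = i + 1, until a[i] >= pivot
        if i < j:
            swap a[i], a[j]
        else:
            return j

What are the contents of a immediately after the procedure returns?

-1 -7 -2 -4 -5 1 2 3 0 4

pivot = a[0] = 0; i = -1, j = 10
j→8 (a[8]=-1≤0), i→0 (a[0]=0≥0); i<j, swap → -1 -7 -2 3 1 -5 2 -4 0 4
j→7 (a[7]=-4≤0), i→3 (a[3]=3≥0); i<j, swap → -1 -7 -2 -4 1 -5 2 3 0 4
j→5 (a[5]=-5≤0), i→4 (a[4]=1≥0); i<j, swap → -1 -7 -2 -4 -5 1 2 3 0 4
j→4, i→5; i≥j, return j=4. a = -1 -7 -2 -4 -5 1 2 3 0 4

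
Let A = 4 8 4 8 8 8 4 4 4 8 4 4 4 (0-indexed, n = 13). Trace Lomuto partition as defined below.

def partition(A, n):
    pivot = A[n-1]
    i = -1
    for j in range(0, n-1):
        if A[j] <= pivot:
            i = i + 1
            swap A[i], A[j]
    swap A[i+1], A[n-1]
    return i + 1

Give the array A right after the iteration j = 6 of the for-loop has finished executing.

4 4 4 8 8 8 8 4 4 8 4 4 4

pivot = A[12] = 4; i = -1
j=0: A[0]=4 ≤ 4 → i=0, swap A[0],A[0] (no change) → 4 8 4 8 8 8 4 4 4 8 4 4 4
j=1: A[1]=8 > 4 → no swap
j=2: A[2]=4 ≤ 4 → i=1, swap A[1],A[2] → 4 4 8 8 8 8 4 4 4 8 4 4 4
j=3: A[3]=8 > 4 → no swap
j=4: A[4]=8 > 4 → no swap
j=5: A[5]=8 > 4 → no swap
j=6: A[6]=4 ≤ 4 → i=2, swap A[2],A[6] → 4 4 4 8 8 8 8 4 4 8 4 4 4
(after j=6) A = 4 4 4 8 8 8 8 4 4 8 4 4 4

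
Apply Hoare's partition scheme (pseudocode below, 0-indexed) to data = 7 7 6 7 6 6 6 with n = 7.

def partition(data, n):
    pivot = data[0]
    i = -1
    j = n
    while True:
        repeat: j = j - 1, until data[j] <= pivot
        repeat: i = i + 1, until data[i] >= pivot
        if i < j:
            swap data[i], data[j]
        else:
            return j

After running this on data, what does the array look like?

pivot = data[0] = 7; i = -1, j = 7
j→6 (data[6]=6≤7), i→0 (data[0]=7≥7); i<j, swap → 6 7 6 7 6 6 7
j→5 (data[5]=6≤7), i→1 (data[1]=7≥7); i<j, swap → 6 6 6 7 6 7 7
j→4 (data[4]=6≤7), i→3 (data[3]=7≥7); i<j, swap → 6 6 6 6 7 7 7
j→3, i→4; i≥j, return j=3. data = 6 6 6 6 7 7 7

6 6 6 6 7 7 7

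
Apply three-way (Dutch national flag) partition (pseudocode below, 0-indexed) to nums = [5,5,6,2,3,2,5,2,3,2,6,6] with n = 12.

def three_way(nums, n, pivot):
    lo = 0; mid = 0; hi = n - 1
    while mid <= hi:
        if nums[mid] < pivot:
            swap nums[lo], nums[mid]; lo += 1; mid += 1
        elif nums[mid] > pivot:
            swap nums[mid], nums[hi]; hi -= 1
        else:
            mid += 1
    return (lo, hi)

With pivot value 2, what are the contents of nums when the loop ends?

[2,2,2,2,3,5,6,3,5,6,6,5]

pivot = 2; lo=0, mid=0, hi=11
nums[mid]=5>2: swap nums[0],nums[11]; hi=10 → [6,5,6,2,3,2,5,2,3,2,6,5]
nums[mid]=6>2: swap nums[0],nums[10]; hi=9 → [6,5,6,2,3,2,5,2,3,2,6,5]
nums[mid]=6>2: swap nums[0],nums[9]; hi=8 → [2,5,6,2,3,2,5,2,3,6,6,5]
nums[mid]=2=2: mid=1
nums[mid]=5>2: swap nums[1],nums[8]; hi=7 → [2,3,6,2,3,2,5,2,5,6,6,5]
nums[mid]=3>2: swap nums[1],nums[7]; hi=6 → [2,2,6,2,3,2,5,3,5,6,6,5]
nums[mid]=2=2: mid=2
nums[mid]=6>2: swap nums[2],nums[6]; hi=5 → [2,2,5,2,3,2,6,3,5,6,6,5]
nums[mid]=5>2: swap nums[2],nums[5]; hi=4 → [2,2,2,2,3,5,6,3,5,6,6,5]
nums[mid]=2=2: mid=3
nums[mid]=2=2: mid=4
nums[mid]=3>2: swap nums[4],nums[4]; hi=3 → [2,2,2,2,3,5,6,3,5,6,6,5]
end: lo=0, hi=3; nums = [2,2,2,2,3,5,6,3,5,6,6,5]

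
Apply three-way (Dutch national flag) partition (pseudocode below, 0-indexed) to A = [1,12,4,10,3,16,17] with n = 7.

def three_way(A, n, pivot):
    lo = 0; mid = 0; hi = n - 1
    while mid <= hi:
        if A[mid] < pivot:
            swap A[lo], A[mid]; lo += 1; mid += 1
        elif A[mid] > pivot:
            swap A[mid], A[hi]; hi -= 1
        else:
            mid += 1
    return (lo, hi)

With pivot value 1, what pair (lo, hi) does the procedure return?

pivot = 1; lo=0, mid=0, hi=6
A[mid]=1=1: mid=1
A[mid]=12>1: swap A[1],A[6]; hi=5 → [1,17,4,10,3,16,12]
A[mid]=17>1: swap A[1],A[5]; hi=4 → [1,16,4,10,3,17,12]
A[mid]=16>1: swap A[1],A[4]; hi=3 → [1,3,4,10,16,17,12]
A[mid]=3>1: swap A[1],A[3]; hi=2 → [1,10,4,3,16,17,12]
A[mid]=10>1: swap A[1],A[2]; hi=1 → [1,4,10,3,16,17,12]
A[mid]=4>1: swap A[1],A[1]; hi=0 → [1,4,10,3,16,17,12]
end: lo=0, hi=0; A = [1,4,10,3,16,17,12]

(0, 0)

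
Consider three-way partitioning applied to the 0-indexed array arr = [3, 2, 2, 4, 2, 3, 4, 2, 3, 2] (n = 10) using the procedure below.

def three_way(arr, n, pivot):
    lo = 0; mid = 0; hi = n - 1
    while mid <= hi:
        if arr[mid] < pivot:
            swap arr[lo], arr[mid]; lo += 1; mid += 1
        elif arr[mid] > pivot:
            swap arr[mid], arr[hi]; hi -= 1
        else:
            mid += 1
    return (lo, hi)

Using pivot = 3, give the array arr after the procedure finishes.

[2, 2, 2, 2, 2, 3, 3, 3, 4, 4]

lo=0 mid=0 hi=9
3=3: mid=1
2<3: swap(0,1), lo=1 mid=2 ⇒ [2, 3, 2, 4, 2, 3, 4, 2, 3, 2]
2<3: swap(1,2), lo=2 mid=3 ⇒ [2, 2, 3, 4, 2, 3, 4, 2, 3, 2]
4>3: swap(3,9), hi=8 ⇒ [2, 2, 3, 2, 2, 3, 4, 2, 3, 4]
2<3: swap(2,3), lo=3 mid=4 ⇒ [2, 2, 2, 3, 2, 3, 4, 2, 3, 4]
2<3: swap(3,4), lo=4 mid=5 ⇒ [2, 2, 2, 2, 3, 3, 4, 2, 3, 4]
3=3: mid=6
4>3: swap(6,8), hi=7 ⇒ [2, 2, 2, 2, 3, 3, 3, 2, 4, 4]
3=3: mid=7
2<3: swap(4,7), lo=5 mid=8 ⇒ [2, 2, 2, 2, 2, 3, 3, 3, 4, 4]
done. lo=5 hi=7; arr=[2, 2, 2, 2, 2, 3, 3, 3, 4, 4]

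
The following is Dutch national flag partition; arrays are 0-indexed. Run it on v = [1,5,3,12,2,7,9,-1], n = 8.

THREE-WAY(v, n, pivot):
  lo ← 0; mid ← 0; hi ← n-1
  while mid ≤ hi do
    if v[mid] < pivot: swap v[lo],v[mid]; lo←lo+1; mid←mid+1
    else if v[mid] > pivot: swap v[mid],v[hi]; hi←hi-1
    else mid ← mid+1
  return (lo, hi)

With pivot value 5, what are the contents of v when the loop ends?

pivot = 5; lo=0, mid=0, hi=7
v[mid]=1<5: swap v[0],v[0]; lo=1,mid=1 → [1,5,3,12,2,7,9,-1]
v[mid]=5=5: mid=2
v[mid]=3<5: swap v[1],v[2]; lo=2,mid=3 → [1,3,5,12,2,7,9,-1]
v[mid]=12>5: swap v[3],v[7]; hi=6 → [1,3,5,-1,2,7,9,12]
v[mid]=-1<5: swap v[2],v[3]; lo=3,mid=4 → [1,3,-1,5,2,7,9,12]
v[mid]=2<5: swap v[3],v[4]; lo=4,mid=5 → [1,3,-1,2,5,7,9,12]
v[mid]=7>5: swap v[5],v[6]; hi=5 → [1,3,-1,2,5,9,7,12]
v[mid]=9>5: swap v[5],v[5]; hi=4 → [1,3,-1,2,5,9,7,12]
end: lo=4, hi=4; v = [1,3,-1,2,5,9,7,12]

[1,3,-1,2,5,9,7,12]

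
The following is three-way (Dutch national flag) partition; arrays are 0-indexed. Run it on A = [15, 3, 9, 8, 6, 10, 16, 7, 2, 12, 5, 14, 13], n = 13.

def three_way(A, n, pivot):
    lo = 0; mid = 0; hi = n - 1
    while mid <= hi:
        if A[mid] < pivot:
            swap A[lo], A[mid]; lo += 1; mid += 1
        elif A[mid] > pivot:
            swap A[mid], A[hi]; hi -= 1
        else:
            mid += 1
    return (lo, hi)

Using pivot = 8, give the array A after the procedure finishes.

lo=0 mid=0 hi=12
15>8: swap(0,12), hi=11 ⇒ [13, 3, 9, 8, 6, 10, 16, 7, 2, 12, 5, 14, 15]
13>8: swap(0,11), hi=10 ⇒ [14, 3, 9, 8, 6, 10, 16, 7, 2, 12, 5, 13, 15]
14>8: swap(0,10), hi=9 ⇒ [5, 3, 9, 8, 6, 10, 16, 7, 2, 12, 14, 13, 15]
5<8: swap(0,0), lo=1 mid=1 ⇒ [5, 3, 9, 8, 6, 10, 16, 7, 2, 12, 14, 13, 15]
3<8: swap(1,1), lo=2 mid=2 ⇒ [5, 3, 9, 8, 6, 10, 16, 7, 2, 12, 14, 13, 15]
9>8: swap(2,9), hi=8 ⇒ [5, 3, 12, 8, 6, 10, 16, 7, 2, 9, 14, 13, 15]
12>8: swap(2,8), hi=7 ⇒ [5, 3, 2, 8, 6, 10, 16, 7, 12, 9, 14, 13, 15]
2<8: swap(2,2), lo=3 mid=3 ⇒ [5, 3, 2, 8, 6, 10, 16, 7, 12, 9, 14, 13, 15]
8=8: mid=4
6<8: swap(3,4), lo=4 mid=5 ⇒ [5, 3, 2, 6, 8, 10, 16, 7, 12, 9, 14, 13, 15]
10>8: swap(5,7), hi=6 ⇒ [5, 3, 2, 6, 8, 7, 16, 10, 12, 9, 14, 13, 15]
7<8: swap(4,5), lo=5 mid=6 ⇒ [5, 3, 2, 6, 7, 8, 16, 10, 12, 9, 14, 13, 15]
16>8: swap(6,6), hi=5 ⇒ [5, 3, 2, 6, 7, 8, 16, 10, 12, 9, 14, 13, 15]
done. lo=5 hi=5; A=[5, 3, 2, 6, 7, 8, 16, 10, 12, 9, 14, 13, 15]

[5, 3, 2, 6, 7, 8, 16, 10, 12, 9, 14, 13, 15]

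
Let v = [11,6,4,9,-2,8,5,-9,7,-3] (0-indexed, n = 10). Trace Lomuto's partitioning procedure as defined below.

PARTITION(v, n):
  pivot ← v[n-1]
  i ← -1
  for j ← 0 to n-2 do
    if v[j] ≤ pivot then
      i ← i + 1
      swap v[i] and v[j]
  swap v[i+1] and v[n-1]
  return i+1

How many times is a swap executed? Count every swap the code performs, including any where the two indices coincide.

2

pivot = v[9] = -3; i = -1
j=0: v[0]=11 > -3 → no swap
j=1: v[1]=6 > -3 → no swap
j=2: v[2]=4 > -3 → no swap
j=3: v[3]=9 > -3 → no swap
j=4: v[4]=-2 > -3 → no swap
j=5: v[5]=8 > -3 → no swap
j=6: v[6]=5 > -3 → no swap
j=7: v[7]=-9 ≤ -3 → i=0, swap v[0],v[7] → [-9,6,4,9,-2,8,5,11,7,-3]
j=8: v[8]=7 > -3 → no swap
final swap v[1],v[9] → [-9,-3,4,9,-2,8,5,11,7,6]; return 1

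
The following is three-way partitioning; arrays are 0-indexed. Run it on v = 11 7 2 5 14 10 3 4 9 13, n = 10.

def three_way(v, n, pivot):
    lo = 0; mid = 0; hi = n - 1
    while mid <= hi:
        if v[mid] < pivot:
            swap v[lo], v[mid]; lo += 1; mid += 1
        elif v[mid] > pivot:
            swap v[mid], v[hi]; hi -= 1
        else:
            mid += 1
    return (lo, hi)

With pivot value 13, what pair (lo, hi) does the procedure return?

(8, 8)

pivot = 13; lo=0, mid=0, hi=9
v[mid]=11<13: swap v[0],v[0]; lo=1,mid=1 → 11 7 2 5 14 10 3 4 9 13
v[mid]=7<13: swap v[1],v[1]; lo=2,mid=2 → 11 7 2 5 14 10 3 4 9 13
v[mid]=2<13: swap v[2],v[2]; lo=3,mid=3 → 11 7 2 5 14 10 3 4 9 13
v[mid]=5<13: swap v[3],v[3]; lo=4,mid=4 → 11 7 2 5 14 10 3 4 9 13
v[mid]=14>13: swap v[4],v[9]; hi=8 → 11 7 2 5 13 10 3 4 9 14
v[mid]=13=13: mid=5
v[mid]=10<13: swap v[4],v[5]; lo=5,mid=6 → 11 7 2 5 10 13 3 4 9 14
v[mid]=3<13: swap v[5],v[6]; lo=6,mid=7 → 11 7 2 5 10 3 13 4 9 14
v[mid]=4<13: swap v[6],v[7]; lo=7,mid=8 → 11 7 2 5 10 3 4 13 9 14
v[mid]=9<13: swap v[7],v[8]; lo=8,mid=9 → 11 7 2 5 10 3 4 9 13 14
end: lo=8, hi=8; v = 11 7 2 5 10 3 4 9 13 14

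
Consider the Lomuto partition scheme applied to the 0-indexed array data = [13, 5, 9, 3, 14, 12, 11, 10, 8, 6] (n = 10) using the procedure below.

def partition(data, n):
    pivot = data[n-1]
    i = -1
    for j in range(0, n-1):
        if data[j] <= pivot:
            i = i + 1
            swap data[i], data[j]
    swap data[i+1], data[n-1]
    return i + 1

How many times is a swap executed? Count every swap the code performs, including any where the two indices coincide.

pivot = data[9] = 6; i = -1
j=0: data[0]=13 > 6 → no swap
j=1: data[1]=5 ≤ 6 → i=0, swap data[0],data[1] → [5, 13, 9, 3, 14, 12, 11, 10, 8, 6]
j=2: data[2]=9 > 6 → no swap
j=3: data[3]=3 ≤ 6 → i=1, swap data[1],data[3] → [5, 3, 9, 13, 14, 12, 11, 10, 8, 6]
j=4: data[4]=14 > 6 → no swap
j=5: data[5]=12 > 6 → no swap
j=6: data[6]=11 > 6 → no swap
j=7: data[7]=10 > 6 → no swap
j=8: data[8]=8 > 6 → no swap
final swap data[2],data[9] → [5, 3, 6, 13, 14, 12, 11, 10, 8, 9]; return 2

3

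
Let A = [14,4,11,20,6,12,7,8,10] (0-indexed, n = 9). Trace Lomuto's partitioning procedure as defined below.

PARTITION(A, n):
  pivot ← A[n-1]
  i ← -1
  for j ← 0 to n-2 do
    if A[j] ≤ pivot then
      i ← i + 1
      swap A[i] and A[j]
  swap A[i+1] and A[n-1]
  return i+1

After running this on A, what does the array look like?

[4,6,7,8,10,12,11,20,14]

pivot=10, i=-1
j=0: 14>10, skip
j=1: 4≤10, i=0, swap(0,1) ⇒ [4,14,11,20,6,12,7,8,10]
j=2: 11>10, skip
j=3: 20>10, skip
j=4: 6≤10, i=1, swap(1,4) ⇒ [4,6,11,20,14,12,7,8,10]
j=5: 12>10, skip
j=6: 7≤10, i=2, swap(2,6) ⇒ [4,6,7,20,14,12,11,8,10]
j=7: 8≤10, i=3, swap(3,7) ⇒ [4,6,7,8,14,12,11,20,10]
swap(4,8) ⇒ [4,6,7,8,10,12,11,20,14]; return 4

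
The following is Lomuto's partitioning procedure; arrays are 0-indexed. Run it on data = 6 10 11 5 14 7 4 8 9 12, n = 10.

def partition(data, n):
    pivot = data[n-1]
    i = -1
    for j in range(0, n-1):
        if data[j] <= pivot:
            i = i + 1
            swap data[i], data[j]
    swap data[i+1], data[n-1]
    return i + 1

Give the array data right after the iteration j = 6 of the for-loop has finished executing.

pivot = data[9] = 12; i = -1
j=0: data[0]=6 ≤ 12 → i=0, swap data[0],data[0] (no change) → 6 10 11 5 14 7 4 8 9 12
j=1: data[1]=10 ≤ 12 → i=1, swap data[1],data[1] (no change) → 6 10 11 5 14 7 4 8 9 12
j=2: data[2]=11 ≤ 12 → i=2, swap data[2],data[2] (no change) → 6 10 11 5 14 7 4 8 9 12
j=3: data[3]=5 ≤ 12 → i=3, swap data[3],data[3] (no change) → 6 10 11 5 14 7 4 8 9 12
j=4: data[4]=14 > 12 → no swap
j=5: data[5]=7 ≤ 12 → i=4, swap data[4],data[5] → 6 10 11 5 7 14 4 8 9 12
j=6: data[6]=4 ≤ 12 → i=5, swap data[5],data[6] → 6 10 11 5 7 4 14 8 9 12
(after j=6) data = 6 10 11 5 7 4 14 8 9 12

6 10 11 5 7 4 14 8 9 12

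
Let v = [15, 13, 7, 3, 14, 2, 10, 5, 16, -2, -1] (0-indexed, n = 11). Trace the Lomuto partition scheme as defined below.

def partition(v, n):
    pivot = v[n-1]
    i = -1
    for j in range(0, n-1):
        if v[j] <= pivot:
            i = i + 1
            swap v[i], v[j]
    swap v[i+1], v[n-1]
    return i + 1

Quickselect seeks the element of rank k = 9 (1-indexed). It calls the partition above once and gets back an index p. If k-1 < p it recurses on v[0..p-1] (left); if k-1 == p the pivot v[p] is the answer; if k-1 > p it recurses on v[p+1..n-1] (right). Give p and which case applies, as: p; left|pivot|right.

1; right

pivot=-1, i=-1
j=0: 15>-1, skip
j=1: 13>-1, skip
j=2: 7>-1, skip
j=3: 3>-1, skip
j=4: 14>-1, skip
j=5: 2>-1, skip
j=6: 10>-1, skip
j=7: 5>-1, skip
j=8: 16>-1, skip
j=9: -2≤-1, i=0, swap(0,9) ⇒ [-2, 13, 7, 3, 14, 2, 10, 5, 16, 15, -1]
swap(1,10) ⇒ [-2, -1, 7, 3, 14, 2, 10, 5, 16, 15, 13]; return 1
p = 1; k-1 = 8 > 1 ⇒ right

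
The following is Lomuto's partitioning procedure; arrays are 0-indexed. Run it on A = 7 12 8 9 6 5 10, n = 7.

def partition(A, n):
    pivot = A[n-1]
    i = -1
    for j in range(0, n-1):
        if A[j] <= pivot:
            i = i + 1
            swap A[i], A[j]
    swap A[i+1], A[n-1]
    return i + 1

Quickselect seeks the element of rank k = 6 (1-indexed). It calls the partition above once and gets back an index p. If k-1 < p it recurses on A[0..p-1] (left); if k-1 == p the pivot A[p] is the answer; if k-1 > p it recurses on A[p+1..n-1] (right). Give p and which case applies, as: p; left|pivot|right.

5; pivot

pivot = A[6] = 10; i = -1
j=0: A[0]=7 ≤ 10 → i=0, swap A[0],A[0] (no change) → 7 12 8 9 6 5 10
j=1: A[1]=12 > 10 → no swap
j=2: A[2]=8 ≤ 10 → i=1, swap A[1],A[2] → 7 8 12 9 6 5 10
j=3: A[3]=9 ≤ 10 → i=2, swap A[2],A[3] → 7 8 9 12 6 5 10
j=4: A[4]=6 ≤ 10 → i=3, swap A[3],A[4] → 7 8 9 6 12 5 10
j=5: A[5]=5 ≤ 10 → i=4, swap A[4],A[5] → 7 8 9 6 5 12 10
final swap A[5],A[6] → 7 8 9 6 5 10 12; return 5
p = 5; k-1 = 5 == 5 ⇒ pivot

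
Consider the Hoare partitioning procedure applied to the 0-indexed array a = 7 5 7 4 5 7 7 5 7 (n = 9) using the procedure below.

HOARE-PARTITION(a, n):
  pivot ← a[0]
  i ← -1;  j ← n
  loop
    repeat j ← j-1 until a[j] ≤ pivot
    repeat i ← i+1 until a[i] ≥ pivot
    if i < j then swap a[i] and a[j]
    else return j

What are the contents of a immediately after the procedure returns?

7 5 5 4 5 7 7 7 7

pivot = a[0] = 7; i = -1, j = 9
j→8 (a[8]=7≤7), i→0 (a[0]=7≥7); i<j, swap → 7 5 7 4 5 7 7 5 7
j→7 (a[7]=5≤7), i→2 (a[2]=7≥7); i<j, swap → 7 5 5 4 5 7 7 7 7
j→6 (a[6]=7≤7), i→5 (a[5]=7≥7); i<j, swap → 7 5 5 4 5 7 7 7 7
j→5, i→6; i≥j, return j=5. a = 7 5 5 4 5 7 7 7 7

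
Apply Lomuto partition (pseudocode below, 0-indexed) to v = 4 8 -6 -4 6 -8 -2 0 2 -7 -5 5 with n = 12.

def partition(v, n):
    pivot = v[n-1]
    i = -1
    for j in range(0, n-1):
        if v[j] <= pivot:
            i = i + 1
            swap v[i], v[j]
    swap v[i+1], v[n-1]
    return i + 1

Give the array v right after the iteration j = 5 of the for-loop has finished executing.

4 -6 -4 -8 6 8 -2 0 2 -7 -5 5

pivot = v[11] = 5; i = -1
j=0: v[0]=4 ≤ 5 → i=0, swap v[0],v[0] (no change) → 4 8 -6 -4 6 -8 -2 0 2 -7 -5 5
j=1: v[1]=8 > 5 → no swap
j=2: v[2]=-6 ≤ 5 → i=1, swap v[1],v[2] → 4 -6 8 -4 6 -8 -2 0 2 -7 -5 5
j=3: v[3]=-4 ≤ 5 → i=2, swap v[2],v[3] → 4 -6 -4 8 6 -8 -2 0 2 -7 -5 5
j=4: v[4]=6 > 5 → no swap
j=5: v[5]=-8 ≤ 5 → i=3, swap v[3],v[5] → 4 -6 -4 -8 6 8 -2 0 2 -7 -5 5
(after j=5) v = 4 -6 -4 -8 6 8 -2 0 2 -7 -5 5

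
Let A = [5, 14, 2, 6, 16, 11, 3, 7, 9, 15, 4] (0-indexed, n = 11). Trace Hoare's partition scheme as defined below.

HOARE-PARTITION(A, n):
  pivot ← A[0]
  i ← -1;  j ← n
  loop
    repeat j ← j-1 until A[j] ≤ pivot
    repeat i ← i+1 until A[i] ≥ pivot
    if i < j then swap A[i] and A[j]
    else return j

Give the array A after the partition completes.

pivot = A[0] = 5; i = -1, j = 11
j→10 (A[10]=4≤5), i→0 (A[0]=5≥5); i<j, swap → [4, 14, 2, 6, 16, 11, 3, 7, 9, 15, 5]
j→6 (A[6]=3≤5), i→1 (A[1]=14≥5); i<j, swap → [4, 3, 2, 6, 16, 11, 14, 7, 9, 15, 5]
j→2, i→3; i≥j, return j=2. A = [4, 3, 2, 6, 16, 11, 14, 7, 9, 15, 5]

[4, 3, 2, 6, 16, 11, 14, 7, 9, 15, 5]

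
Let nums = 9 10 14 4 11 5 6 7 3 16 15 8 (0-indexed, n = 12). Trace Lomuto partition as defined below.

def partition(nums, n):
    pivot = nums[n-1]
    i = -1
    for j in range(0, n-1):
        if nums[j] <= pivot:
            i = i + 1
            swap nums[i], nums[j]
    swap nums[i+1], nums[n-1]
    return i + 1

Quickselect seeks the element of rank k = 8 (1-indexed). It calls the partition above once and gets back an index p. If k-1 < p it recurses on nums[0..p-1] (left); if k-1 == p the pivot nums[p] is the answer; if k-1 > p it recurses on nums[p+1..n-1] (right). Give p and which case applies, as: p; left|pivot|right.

pivot = nums[11] = 8; i = -1
j=0: nums[0]=9 > 8 → no swap
j=1: nums[1]=10 > 8 → no swap
j=2: nums[2]=14 > 8 → no swap
j=3: nums[3]=4 ≤ 8 → i=0, swap nums[0],nums[3] → 4 10 14 9 11 5 6 7 3 16 15 8
j=4: nums[4]=11 > 8 → no swap
j=5: nums[5]=5 ≤ 8 → i=1, swap nums[1],nums[5] → 4 5 14 9 11 10 6 7 3 16 15 8
j=6: nums[6]=6 ≤ 8 → i=2, swap nums[2],nums[6] → 4 5 6 9 11 10 14 7 3 16 15 8
j=7: nums[7]=7 ≤ 8 → i=3, swap nums[3],nums[7] → 4 5 6 7 11 10 14 9 3 16 15 8
j=8: nums[8]=3 ≤ 8 → i=4, swap nums[4],nums[8] → 4 5 6 7 3 10 14 9 11 16 15 8
j=9: nums[9]=16 > 8 → no swap
j=10: nums[10]=15 > 8 → no swap
final swap nums[5],nums[11] → 4 5 6 7 3 8 14 9 11 16 15 10; return 5
p = 5; k-1 = 7 > 5 ⇒ right

5; right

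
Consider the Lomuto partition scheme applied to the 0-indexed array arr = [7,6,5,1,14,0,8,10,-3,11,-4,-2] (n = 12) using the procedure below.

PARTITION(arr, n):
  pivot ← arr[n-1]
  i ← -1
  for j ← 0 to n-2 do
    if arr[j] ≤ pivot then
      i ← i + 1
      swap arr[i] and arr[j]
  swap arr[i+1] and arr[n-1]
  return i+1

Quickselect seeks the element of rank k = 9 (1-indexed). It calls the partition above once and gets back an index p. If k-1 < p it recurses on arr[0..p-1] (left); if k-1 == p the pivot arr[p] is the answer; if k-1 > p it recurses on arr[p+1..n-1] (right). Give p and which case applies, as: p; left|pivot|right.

2; right

pivot=-2, i=-1
j=0: 7>-2, skip
j=1: 6>-2, skip
j=2: 5>-2, skip
j=3: 1>-2, skip
j=4: 14>-2, skip
j=5: 0>-2, skip
j=6: 8>-2, skip
j=7: 10>-2, skip
j=8: -3≤-2, i=0, swap(0,8) ⇒ [-3,6,5,1,14,0,8,10,7,11,-4,-2]
j=9: 11>-2, skip
j=10: -4≤-2, i=1, swap(1,10) ⇒ [-3,-4,5,1,14,0,8,10,7,11,6,-2]
swap(2,11) ⇒ [-3,-4,-2,1,14,0,8,10,7,11,6,5]; return 2
p = 2; k-1 = 8 > 2 ⇒ right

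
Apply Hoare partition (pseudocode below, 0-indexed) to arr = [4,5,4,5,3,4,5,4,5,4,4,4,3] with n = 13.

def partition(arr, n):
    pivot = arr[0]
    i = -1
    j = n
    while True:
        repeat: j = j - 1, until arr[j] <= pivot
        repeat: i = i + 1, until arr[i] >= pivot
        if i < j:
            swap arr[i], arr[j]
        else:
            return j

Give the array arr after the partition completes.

[3,4,4,4,3,4,5,4,5,5,4,5,4]

pivot = arr[0] = 4; i = -1, j = 13
j→12 (arr[12]=3≤4), i→0 (arr[0]=4≥4); i<j, swap → [3,5,4,5,3,4,5,4,5,4,4,4,4]
j→11 (arr[11]=4≤4), i→1 (arr[1]=5≥4); i<j, swap → [3,4,4,5,3,4,5,4,5,4,4,5,4]
j→10 (arr[10]=4≤4), i→2 (arr[2]=4≥4); i<j, swap → [3,4,4,5,3,4,5,4,5,4,4,5,4]
j→9 (arr[9]=4≤4), i→3 (arr[3]=5≥4); i<j, swap → [3,4,4,4,3,4,5,4,5,5,4,5,4]
j→7 (arr[7]=4≤4), i→5 (arr[5]=4≥4); i<j, swap → [3,4,4,4,3,4,5,4,5,5,4,5,4]
j→5, i→6; i≥j, return j=5. arr = [3,4,4,4,3,4,5,4,5,5,4,5,4]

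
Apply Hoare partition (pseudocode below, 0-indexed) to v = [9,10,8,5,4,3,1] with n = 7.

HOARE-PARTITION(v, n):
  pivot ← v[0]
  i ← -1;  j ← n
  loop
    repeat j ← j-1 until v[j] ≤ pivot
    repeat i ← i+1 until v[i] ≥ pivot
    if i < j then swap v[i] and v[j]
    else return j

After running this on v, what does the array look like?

pivot=9
j stops at 6 (1), i stops at 0 (9); swap ⇒ [1,10,8,5,4,3,9]
j stops at 5 (3), i stops at 1 (10); swap ⇒ [1,3,8,5,4,10,9]
j stops at 4, i stops at 5; i≥j ⇒ return 4. v=[1,3,8,5,4,10,9]

[1,3,8,5,4,10,9]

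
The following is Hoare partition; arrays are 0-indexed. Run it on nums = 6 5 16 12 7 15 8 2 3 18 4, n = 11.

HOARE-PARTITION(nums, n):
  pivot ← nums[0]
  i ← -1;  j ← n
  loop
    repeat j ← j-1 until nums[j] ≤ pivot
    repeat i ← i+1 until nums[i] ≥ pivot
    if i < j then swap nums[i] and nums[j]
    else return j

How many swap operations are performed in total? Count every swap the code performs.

3

pivot = nums[0] = 6; i = -1, j = 11
j→10 (nums[10]=4≤6), i→0 (nums[0]=6≥6); i<j, swap → 4 5 16 12 7 15 8 2 3 18 6
j→8 (nums[8]=3≤6), i→2 (nums[2]=16≥6); i<j, swap → 4 5 3 12 7 15 8 2 16 18 6
j→7 (nums[7]=2≤6), i→3 (nums[3]=12≥6); i<j, swap → 4 5 3 2 7 15 8 12 16 18 6
j→3, i→4; i≥j, return j=3. nums = 4 5 3 2 7 15 8 12 16 18 6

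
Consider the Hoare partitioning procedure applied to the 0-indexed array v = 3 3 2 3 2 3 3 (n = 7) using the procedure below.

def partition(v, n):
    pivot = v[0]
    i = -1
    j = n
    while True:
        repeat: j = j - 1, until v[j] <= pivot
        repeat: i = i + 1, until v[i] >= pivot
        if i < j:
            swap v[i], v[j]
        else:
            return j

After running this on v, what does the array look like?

pivot = v[0] = 3; i = -1, j = 7
j→6 (v[6]=3≤3), i→0 (v[0]=3≥3); i<j, swap → 3 3 2 3 2 3 3
j→5 (v[5]=3≤3), i→1 (v[1]=3≥3); i<j, swap → 3 3 2 3 2 3 3
j→4 (v[4]=2≤3), i→3 (v[3]=3≥3); i<j, swap → 3 3 2 2 3 3 3
j→3, i→4; i≥j, return j=3. v = 3 3 2 2 3 3 3

3 3 2 2 3 3 3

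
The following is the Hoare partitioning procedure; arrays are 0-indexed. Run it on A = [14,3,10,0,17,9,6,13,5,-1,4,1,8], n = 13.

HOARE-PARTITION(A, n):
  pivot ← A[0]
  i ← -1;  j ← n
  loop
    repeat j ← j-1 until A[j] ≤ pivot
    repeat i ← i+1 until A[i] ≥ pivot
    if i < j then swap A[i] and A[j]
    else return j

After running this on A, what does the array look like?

pivot=14
j stops at 12 (8), i stops at 0 (14); swap ⇒ [8,3,10,0,17,9,6,13,5,-1,4,1,14]
j stops at 11 (1), i stops at 4 (17); swap ⇒ [8,3,10,0,1,9,6,13,5,-1,4,17,14]
j stops at 10, i stops at 11; i≥j ⇒ return 10. A=[8,3,10,0,1,9,6,13,5,-1,4,17,14]

[8,3,10,0,1,9,6,13,5,-1,4,17,14]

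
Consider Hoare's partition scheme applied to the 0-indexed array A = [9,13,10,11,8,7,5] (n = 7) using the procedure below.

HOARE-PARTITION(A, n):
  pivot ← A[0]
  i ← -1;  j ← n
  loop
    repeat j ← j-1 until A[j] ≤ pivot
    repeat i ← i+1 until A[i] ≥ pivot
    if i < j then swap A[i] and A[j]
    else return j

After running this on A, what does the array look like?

pivot=9
j stops at 6 (5), i stops at 0 (9); swap ⇒ [5,13,10,11,8,7,9]
j stops at 5 (7), i stops at 1 (13); swap ⇒ [5,7,10,11,8,13,9]
j stops at 4 (8), i stops at 2 (10); swap ⇒ [5,7,8,11,10,13,9]
j stops at 2, i stops at 3; i≥j ⇒ return 2. A=[5,7,8,11,10,13,9]

[5,7,8,11,10,13,9]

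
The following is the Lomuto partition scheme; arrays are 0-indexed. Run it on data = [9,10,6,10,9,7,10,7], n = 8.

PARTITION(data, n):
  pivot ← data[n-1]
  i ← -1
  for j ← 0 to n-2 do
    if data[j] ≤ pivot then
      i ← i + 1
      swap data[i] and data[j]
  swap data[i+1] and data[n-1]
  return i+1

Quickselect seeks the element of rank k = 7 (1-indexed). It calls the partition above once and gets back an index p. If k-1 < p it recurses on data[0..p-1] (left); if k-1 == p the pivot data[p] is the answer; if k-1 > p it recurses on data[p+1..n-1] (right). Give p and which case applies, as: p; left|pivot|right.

pivot=7, i=-1
j=0: 9>7, skip
j=1: 10>7, skip
j=2: 6≤7, i=0, swap(0,2) ⇒ [6,10,9,10,9,7,10,7]
j=3: 10>7, skip
j=4: 9>7, skip
j=5: 7≤7, i=1, swap(1,5) ⇒ [6,7,9,10,9,10,10,7]
j=6: 10>7, skip
swap(2,7) ⇒ [6,7,7,10,9,10,10,9]; return 2
p = 2; k-1 = 6 > 2 ⇒ right

2; right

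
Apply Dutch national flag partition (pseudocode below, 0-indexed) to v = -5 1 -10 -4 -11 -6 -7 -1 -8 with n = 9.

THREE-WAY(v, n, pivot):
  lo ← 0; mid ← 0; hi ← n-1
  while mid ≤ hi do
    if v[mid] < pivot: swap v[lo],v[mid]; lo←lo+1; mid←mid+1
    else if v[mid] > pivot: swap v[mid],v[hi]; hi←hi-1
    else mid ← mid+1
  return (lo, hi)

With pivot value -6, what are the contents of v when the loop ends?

-8 -7 -10 -11 -6 -4 -1 1 -5

pivot = -6; lo=0, mid=0, hi=8
v[mid]=-5>-6: swap v[0],v[8]; hi=7 → -8 1 -10 -4 -11 -6 -7 -1 -5
v[mid]=-8<-6: swap v[0],v[0]; lo=1,mid=1 → -8 1 -10 -4 -11 -6 -7 -1 -5
v[mid]=1>-6: swap v[1],v[7]; hi=6 → -8 -1 -10 -4 -11 -6 -7 1 -5
v[mid]=-1>-6: swap v[1],v[6]; hi=5 → -8 -7 -10 -4 -11 -6 -1 1 -5
v[mid]=-7<-6: swap v[1],v[1]; lo=2,mid=2 → -8 -7 -10 -4 -11 -6 -1 1 -5
v[mid]=-10<-6: swap v[2],v[2]; lo=3,mid=3 → -8 -7 -10 -4 -11 -6 -1 1 -5
v[mid]=-4>-6: swap v[3],v[5]; hi=4 → -8 -7 -10 -6 -11 -4 -1 1 -5
v[mid]=-6=-6: mid=4
v[mid]=-11<-6: swap v[3],v[4]; lo=4,mid=5 → -8 -7 -10 -11 -6 -4 -1 1 -5
end: lo=4, hi=4; v = -8 -7 -10 -11 -6 -4 -1 1 -5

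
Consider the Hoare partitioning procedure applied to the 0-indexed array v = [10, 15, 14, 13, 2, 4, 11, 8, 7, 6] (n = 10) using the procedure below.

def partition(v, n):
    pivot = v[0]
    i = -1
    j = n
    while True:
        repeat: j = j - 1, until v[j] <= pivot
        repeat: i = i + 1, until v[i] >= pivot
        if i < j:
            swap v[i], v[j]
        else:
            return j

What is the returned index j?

4

pivot = v[0] = 10; i = -1, j = 10
j→9 (v[9]=6≤10), i→0 (v[0]=10≥10); i<j, swap → [6, 15, 14, 13, 2, 4, 11, 8, 7, 10]
j→8 (v[8]=7≤10), i→1 (v[1]=15≥10); i<j, swap → [6, 7, 14, 13, 2, 4, 11, 8, 15, 10]
j→7 (v[7]=8≤10), i→2 (v[2]=14≥10); i<j, swap → [6, 7, 8, 13, 2, 4, 11, 14, 15, 10]
j→5 (v[5]=4≤10), i→3 (v[3]=13≥10); i<j, swap → [6, 7, 8, 4, 2, 13, 11, 14, 15, 10]
j→4, i→5; i≥j, return j=4. v = [6, 7, 8, 4, 2, 13, 11, 14, 15, 10]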